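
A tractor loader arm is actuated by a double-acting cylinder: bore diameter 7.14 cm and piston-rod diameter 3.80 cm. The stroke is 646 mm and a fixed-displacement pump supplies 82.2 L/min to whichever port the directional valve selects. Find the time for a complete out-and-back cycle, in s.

t ≈ 3.24 s

Cap-side area A_cap = π/4 × (7.14 cm)² = 40.04 cm^2
Rod-side annular area A_ann = π/4 × (7.14² − 3.80²) = 28.70 cm^2
t_ext = A_cap·L/Q = 1.888 s
t_ret = A_ann·L/Q = 1.353 s
t_cycle = t_ext + t_ret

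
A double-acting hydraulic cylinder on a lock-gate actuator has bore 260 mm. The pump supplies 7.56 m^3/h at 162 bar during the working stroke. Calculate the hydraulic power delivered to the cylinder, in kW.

W ≈ 34.0 kW

Hydraulic power = P × Q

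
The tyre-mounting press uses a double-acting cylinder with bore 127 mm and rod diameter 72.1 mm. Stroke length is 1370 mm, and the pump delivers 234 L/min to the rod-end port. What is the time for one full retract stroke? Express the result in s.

Rod-side annular area A_ann = π/4 × (127² − 72.1²) = 8585 mm^2
Swept volume V = A × L; t = V / Q = A·L / Q

t ≈ 3.02 s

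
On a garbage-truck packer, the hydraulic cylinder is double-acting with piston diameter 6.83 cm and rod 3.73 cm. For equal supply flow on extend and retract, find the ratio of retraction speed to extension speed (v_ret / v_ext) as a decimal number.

v_ret/v_ext ≈ 1.43

Cap-side area A_cap = π/4 × (6.83 cm)² = 36.64 cm^2
Rod-side annular area A_ann = π/4 × (6.83² − 3.73²) = 25.71 cm^2
For equal Q, v ∝ 1/A, so v_ret/v_ext = A_cap/A_ann.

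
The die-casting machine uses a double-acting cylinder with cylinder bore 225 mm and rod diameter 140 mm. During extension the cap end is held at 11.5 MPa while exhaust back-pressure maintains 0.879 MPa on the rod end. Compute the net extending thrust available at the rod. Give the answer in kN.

F ≈ 436 kN

Cap-side area A_cap = π/4 × (225 mm)² = 39760 mm^2
Rod-side annular area A_ann = π/4 × (225² − 140²) = 24370 mm^2
Net thrust = P_cap·A_cap − P_rod·A_ann = 457.2 kN − 21.42 kN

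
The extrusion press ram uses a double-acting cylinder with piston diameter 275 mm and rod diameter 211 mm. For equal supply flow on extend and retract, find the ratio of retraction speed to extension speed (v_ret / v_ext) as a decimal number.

Cap-side area A_cap = π/4 × (275 mm)² = 59400 mm^2
Rod-side annular area A_ann = π/4 × (275² − 211²) = 24430 mm^2
For equal Q, v ∝ 1/A, so v_ret/v_ext = A_cap/A_ann.

v_ret/v_ext ≈ 2.43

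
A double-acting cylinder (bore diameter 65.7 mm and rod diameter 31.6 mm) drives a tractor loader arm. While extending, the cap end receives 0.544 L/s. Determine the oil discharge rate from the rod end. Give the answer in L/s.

Cap-side area A_cap = π/4 × (65.7 mm)² = 3390 mm^2
Rod-side annular area A_ann = π/4 × (65.7² − 31.6²) = 2606 mm^2
Piston speed v = Q_in/A_cap; rod-end outflow Q_out = v × A_ann = Q_in × A_ann/A_cap.

Q_out ≈ 0.418 L/s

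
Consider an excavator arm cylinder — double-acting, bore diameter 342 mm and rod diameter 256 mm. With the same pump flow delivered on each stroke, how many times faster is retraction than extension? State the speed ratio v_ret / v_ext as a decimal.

v_ret/v_ext ≈ 2.27

Cap-side area A_cap = π/4 × (342 mm)² = 91860 mm^2
Rod-side annular area A_ann = π/4 × (342² − 256²) = 40390 mm^2
For equal Q, v ∝ 1/A, so v_ret/v_ext = A_cap/A_ann.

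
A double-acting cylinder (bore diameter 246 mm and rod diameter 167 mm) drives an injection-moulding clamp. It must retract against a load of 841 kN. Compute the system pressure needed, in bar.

P ≈ 328 bar

Rod-side annular area A_ann = π/4 × (246² − 167²) = 25630 mm^2
Retraction: pressure acts on the annular area.
P = F / A = 841 kN / A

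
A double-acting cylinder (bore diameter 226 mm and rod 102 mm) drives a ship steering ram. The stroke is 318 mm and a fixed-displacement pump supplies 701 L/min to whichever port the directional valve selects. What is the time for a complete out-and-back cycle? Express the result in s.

Cap-side area A_cap = π/4 × (226 mm)² = 40110 mm^2
Rod-side annular area A_ann = π/4 × (226² − 102²) = 31940 mm^2
t_ext = A_cap·L/Q = 1.092 s
t_ret = A_ann·L/Q = 0.8695 s
t_cycle = t_ext + t_ret

t ≈ 1.96 s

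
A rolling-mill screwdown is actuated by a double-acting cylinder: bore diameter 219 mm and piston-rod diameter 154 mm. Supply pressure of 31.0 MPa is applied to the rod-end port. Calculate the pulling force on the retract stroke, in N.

F ≈ 5.90e5 N

Rod-side annular area A_ann = π/4 × (219² − 154²) = 19040 mm^2
On retraction the pressure acts on the annular area (bore minus rod).
F = P × A_ann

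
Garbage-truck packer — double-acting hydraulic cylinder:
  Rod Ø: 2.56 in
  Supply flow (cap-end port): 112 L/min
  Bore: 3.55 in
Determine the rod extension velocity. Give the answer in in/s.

Cap-side area A_cap = π/4 × (3.55 in)² = 9.898 in^2
v = Q / A

v ≈ 11.5 in/s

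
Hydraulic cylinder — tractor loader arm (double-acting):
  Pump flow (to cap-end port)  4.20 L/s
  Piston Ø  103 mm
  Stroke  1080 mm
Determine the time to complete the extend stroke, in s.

Cap-side area A_cap = π/4 × (103 mm)² = 8332 mm^2
Swept volume V = A × L; t = V / Q = A·L / Q

t ≈ 2.14 s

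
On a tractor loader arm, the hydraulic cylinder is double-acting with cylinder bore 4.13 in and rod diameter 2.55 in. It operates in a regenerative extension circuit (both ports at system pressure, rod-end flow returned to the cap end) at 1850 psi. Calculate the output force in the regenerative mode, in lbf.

F ≈ 9450 lbf

With equal pressure on both faces, forces on the annular region cancel; the net push is pressure × rod cross-section.
Rod cross-section A_rod = π/4 × (2.55 in)² = 5.107 in^2
F = P × A_rod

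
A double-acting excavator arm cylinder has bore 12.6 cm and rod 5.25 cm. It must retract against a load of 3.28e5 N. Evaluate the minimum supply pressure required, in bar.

Rod-side annular area A_ann = π/4 × (12.6² − 5.25²) = 103.0 cm^2
Retraction: pressure acts on the annular area.
P = F / A = 3.28e5 N / A

P ≈ 318 bar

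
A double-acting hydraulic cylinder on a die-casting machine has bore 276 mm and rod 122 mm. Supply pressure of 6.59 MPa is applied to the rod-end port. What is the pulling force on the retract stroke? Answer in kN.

Rod-side annular area A_ann = π/4 × (276² − 122²) = 48140 mm^2
On retraction the pressure acts on the annular area (bore minus rod).
F = P × A_ann

F ≈ 317 kN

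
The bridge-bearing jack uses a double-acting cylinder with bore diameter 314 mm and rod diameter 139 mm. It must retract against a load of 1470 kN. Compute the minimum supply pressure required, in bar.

Rod-side annular area A_ann = π/4 × (314² − 139²) = 62260 mm^2
Retraction: pressure acts on the annular area.
P = F / A = 1470 kN / A

P ≈ 236 bar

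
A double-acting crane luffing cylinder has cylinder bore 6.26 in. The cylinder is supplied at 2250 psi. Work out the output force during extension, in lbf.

F ≈ 69300 lbf

Cap-side area A_cap = π/4 × (6.26 in)² = 30.78 in^2
F = P × A_cap = 2250 psi × A_cap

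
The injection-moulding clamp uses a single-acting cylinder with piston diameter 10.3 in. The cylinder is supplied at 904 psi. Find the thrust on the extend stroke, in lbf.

Cap-side area A_cap = π/4 × (10.3 in)² = 83.32 in^2
F = P × A_cap = 904 psi × A_cap

F ≈ 75300 lbf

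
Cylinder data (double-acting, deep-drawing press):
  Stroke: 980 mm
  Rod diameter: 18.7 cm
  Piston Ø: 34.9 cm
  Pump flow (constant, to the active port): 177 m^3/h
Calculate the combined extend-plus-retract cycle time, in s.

Cap-side area A_cap = π/4 × (34.9 cm)² = 956.6 cm^2
Rod-side annular area A_ann = π/4 × (34.9² − 18.7²) = 682.0 cm^2
t_ext = A_cap·L/Q = 1.907 s
t_ret = A_ann·L/Q = 1.359 s
t_cycle = t_ext + t_ret

t ≈ 3.27 s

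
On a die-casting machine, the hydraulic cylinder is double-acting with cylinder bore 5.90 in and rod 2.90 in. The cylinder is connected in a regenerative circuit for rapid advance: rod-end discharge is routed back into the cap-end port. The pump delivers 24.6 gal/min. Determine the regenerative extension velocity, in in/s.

v ≈ 14.3 in/s

In regeneration the rod-end outflow joins the pump flow into the cap end, so the net volume the pump must supply per unit advance equals the rod cross-section area.
Rod cross-section A_rod = π/4 × (2.90 in)² = 6.605 in^2
v = Q_pump / A_rod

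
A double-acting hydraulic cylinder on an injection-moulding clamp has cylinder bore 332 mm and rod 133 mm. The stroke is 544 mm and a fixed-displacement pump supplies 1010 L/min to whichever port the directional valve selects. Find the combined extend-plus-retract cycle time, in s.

t ≈ 5.15 s

Cap-side area A_cap = π/4 × (332 mm)² = 86570 mm^2
Rod-side annular area A_ann = π/4 × (332² − 133²) = 72680 mm^2
t_ext = A_cap·L/Q = 2.798 s
t_ret = A_ann·L/Q = 2.349 s
t_cycle = t_ext + t_ret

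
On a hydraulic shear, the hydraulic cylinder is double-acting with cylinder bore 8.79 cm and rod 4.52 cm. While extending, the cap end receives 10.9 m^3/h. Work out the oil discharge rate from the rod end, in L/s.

Q_out ≈ 2.23 L/s

Cap-side area A_cap = π/4 × (8.79 cm)² = 60.68 cm^2
Rod-side annular area A_ann = π/4 × (8.79² − 4.52²) = 44.64 cm^2
Piston speed v = Q_in/A_cap; rod-end outflow Q_out = v × A_ann = Q_in × A_ann/A_cap.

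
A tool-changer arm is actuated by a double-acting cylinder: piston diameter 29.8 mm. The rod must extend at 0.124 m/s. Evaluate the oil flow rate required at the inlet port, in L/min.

Cap-side area A_cap = π/4 × (29.8 mm)² = 697.5 mm^2
Q = A × v

Q ≈ 5.19 L/min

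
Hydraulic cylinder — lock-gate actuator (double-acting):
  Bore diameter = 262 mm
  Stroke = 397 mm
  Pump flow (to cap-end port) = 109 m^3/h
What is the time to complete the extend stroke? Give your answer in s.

t ≈ 0.707 s

Cap-side area A_cap = π/4 × (262 mm)² = 53910 mm^2
Swept volume V = A × L; t = V / Q = A·L / Q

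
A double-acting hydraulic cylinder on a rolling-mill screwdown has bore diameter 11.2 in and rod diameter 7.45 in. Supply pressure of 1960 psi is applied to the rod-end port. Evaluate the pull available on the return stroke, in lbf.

Rod-side annular area A_ann = π/4 × (11.2² − 7.45²) = 54.93 in^2
On retraction the pressure acts on the annular area (bore minus rod).
F = P × A_ann

F ≈ 1.08e5 lbf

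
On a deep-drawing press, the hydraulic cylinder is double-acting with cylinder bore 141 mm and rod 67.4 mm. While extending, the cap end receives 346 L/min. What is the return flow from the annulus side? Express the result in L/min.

Q_out ≈ 267 L/min

Cap-side area A_cap = π/4 × (141 mm)² = 15610 mm^2
Rod-side annular area A_ann = π/4 × (141² − 67.4²) = 12050 mm^2
Piston speed v = Q_in/A_cap; rod-end outflow Q_out = v × A_ann = Q_in × A_ann/A_cap.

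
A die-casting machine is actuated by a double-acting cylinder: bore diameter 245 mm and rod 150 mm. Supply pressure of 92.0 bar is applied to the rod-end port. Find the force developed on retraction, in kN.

F ≈ 271 kN

Rod-side annular area A_ann = π/4 × (245² − 150²) = 29470 mm^2
On retraction the pressure acts on the annular area (bore minus rod).
F = P × A_ann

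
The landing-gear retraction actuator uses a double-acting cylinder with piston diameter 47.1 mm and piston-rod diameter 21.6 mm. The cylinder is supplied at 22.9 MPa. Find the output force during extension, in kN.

Cap-side area A_cap = π/4 × (47.1 mm)² = 1742 mm^2
F = P × A_cap = 22.9 MPa × A_cap

F ≈ 39.9 kN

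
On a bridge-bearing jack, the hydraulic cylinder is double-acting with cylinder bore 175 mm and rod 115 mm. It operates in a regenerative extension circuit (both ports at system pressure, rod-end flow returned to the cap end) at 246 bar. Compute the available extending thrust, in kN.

With equal pressure on both faces, forces on the annular region cancel; the net push is pressure × rod cross-section.
Rod cross-section A_rod = π/4 × (115 mm)² = 10390 mm^2
F = P × A_rod

F ≈ 256 kN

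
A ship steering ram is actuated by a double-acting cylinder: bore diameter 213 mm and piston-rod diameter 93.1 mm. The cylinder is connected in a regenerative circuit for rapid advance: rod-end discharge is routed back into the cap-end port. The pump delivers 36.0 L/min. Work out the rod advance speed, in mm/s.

In regeneration the rod-end outflow joins the pump flow into the cap end, so the net volume the pump must supply per unit advance equals the rod cross-section area.
Rod cross-section A_rod = π/4 × (93.1 mm)² = 6808 mm^2
v = Q_pump / A_rod

v ≈ 88.1 mm/s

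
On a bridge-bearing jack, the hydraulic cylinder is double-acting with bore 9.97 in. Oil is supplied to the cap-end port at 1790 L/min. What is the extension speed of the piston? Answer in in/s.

v ≈ 23.3 in/s

Cap-side area A_cap = π/4 × (9.97 in)² = 78.07 in^2
v = Q / A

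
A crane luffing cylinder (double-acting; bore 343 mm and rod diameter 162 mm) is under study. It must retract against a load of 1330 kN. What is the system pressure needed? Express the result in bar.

Rod-side annular area A_ann = π/4 × (343² − 162²) = 71790 mm^2
Retraction: pressure acts on the annular area.
P = F / A = 1330 kN / A

P ≈ 185 bar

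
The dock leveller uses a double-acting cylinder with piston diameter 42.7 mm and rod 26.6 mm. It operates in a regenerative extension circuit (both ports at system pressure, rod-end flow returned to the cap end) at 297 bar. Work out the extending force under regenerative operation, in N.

With equal pressure on both faces, forces on the annular region cancel; the net push is pressure × rod cross-section.
Rod cross-section A_rod = π/4 × (26.6 mm)² = 555.7 mm^2
F = P × A_rod

F ≈ 16500 N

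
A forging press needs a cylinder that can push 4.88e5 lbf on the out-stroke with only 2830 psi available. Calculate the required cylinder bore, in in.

Extension force acts on the full piston face: F = P × (π/4)D².
D = √(4F / (πP)) = √(4 × 4.88e5 lbf / (π × 2830 psi))

D ≈ 14.8 in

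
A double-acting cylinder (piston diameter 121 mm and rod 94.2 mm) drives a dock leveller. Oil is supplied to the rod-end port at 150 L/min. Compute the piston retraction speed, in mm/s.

Rod-side annular area A_ann = π/4 × (121² − 94.2²) = 4530 mm^2
Flow into the rod-end port fills the annular volume.
v = Q / A

v ≈ 552 mm/s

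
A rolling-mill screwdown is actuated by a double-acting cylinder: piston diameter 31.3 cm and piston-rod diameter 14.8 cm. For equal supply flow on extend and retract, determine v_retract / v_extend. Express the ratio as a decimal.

v_ret/v_ext ≈ 1.29

Cap-side area A_cap = π/4 × (31.3 cm)² = 769.4 cm^2
Rod-side annular area A_ann = π/4 × (31.3² − 14.8²) = 597.4 cm^2
For equal Q, v ∝ 1/A, so v_ret/v_ext = A_cap/A_ann.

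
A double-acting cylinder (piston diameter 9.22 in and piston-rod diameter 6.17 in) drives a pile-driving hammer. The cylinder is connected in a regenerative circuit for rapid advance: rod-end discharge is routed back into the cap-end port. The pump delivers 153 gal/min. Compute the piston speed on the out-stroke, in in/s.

In regeneration the rod-end outflow joins the pump flow into the cap end, so the net volume the pump must supply per unit advance equals the rod cross-section area.
Rod cross-section A_rod = π/4 × (6.17 in)² = 29.90 in^2
v = Q_pump / A_rod

v ≈ 19.7 in/s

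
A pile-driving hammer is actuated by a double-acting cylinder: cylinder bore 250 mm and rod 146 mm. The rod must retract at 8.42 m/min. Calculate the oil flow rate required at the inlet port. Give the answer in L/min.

Q ≈ 272 L/min

Rod-side annular area A_ann = π/4 × (250² − 146²) = 32350 mm^2
Q = A × v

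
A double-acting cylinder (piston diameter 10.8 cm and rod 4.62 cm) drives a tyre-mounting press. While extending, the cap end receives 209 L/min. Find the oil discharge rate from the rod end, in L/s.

Q_out ≈ 2.85 L/s

Cap-side area A_cap = π/4 × (10.8 cm)² = 91.61 cm^2
Rod-side annular area A_ann = π/4 × (10.8² − 4.62²) = 74.84 cm^2
Piston speed v = Q_in/A_cap; rod-end outflow Q_out = v × A_ann = Q_in × A_ann/A_cap.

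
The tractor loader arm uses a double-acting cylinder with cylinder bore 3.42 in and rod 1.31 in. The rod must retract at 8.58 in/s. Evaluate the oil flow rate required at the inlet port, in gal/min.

Q ≈ 17.5 gal/min

Rod-side annular area A_ann = π/4 × (3.42² − 1.31²) = 7.839 in^2
Q = A × v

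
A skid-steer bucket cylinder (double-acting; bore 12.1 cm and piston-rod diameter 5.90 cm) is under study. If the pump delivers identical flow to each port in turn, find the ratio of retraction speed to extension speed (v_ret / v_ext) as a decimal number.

Cap-side area A_cap = π/4 × (12.1 cm)² = 115.0 cm^2
Rod-side annular area A_ann = π/4 × (12.1² − 5.90²) = 87.65 cm^2
For equal Q, v ∝ 1/A, so v_ret/v_ext = A_cap/A_ann.

v_ret/v_ext ≈ 1.31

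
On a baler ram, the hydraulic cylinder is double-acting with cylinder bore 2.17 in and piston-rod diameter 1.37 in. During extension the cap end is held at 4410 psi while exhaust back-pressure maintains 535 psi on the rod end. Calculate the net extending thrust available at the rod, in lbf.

Cap-side area A_cap = π/4 × (2.17 in)² = 3.698 in^2
Rod-side annular area A_ann = π/4 × (2.17² − 1.37²) = 2.224 in^2
Net thrust = P_cap·A_cap − P_rod·A_ann = 16310 lbf − 1190 lbf

F ≈ 15100 lbf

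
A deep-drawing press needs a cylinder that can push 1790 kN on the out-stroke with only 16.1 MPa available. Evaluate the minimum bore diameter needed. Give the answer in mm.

Extension force acts on the full piston face: F = P × (π/4)D².
D = √(4F / (πP)) = √(4 × 1790 kN / (π × 16.1 MPa))

D ≈ 376 mm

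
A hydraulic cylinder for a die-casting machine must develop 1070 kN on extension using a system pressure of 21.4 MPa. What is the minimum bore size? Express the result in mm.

D ≈ 252 mm

Extension force acts on the full piston face: F = P × (π/4)D².
D = √(4F / (πP)) = √(4 × 1070 kN / (π × 21.4 MPa))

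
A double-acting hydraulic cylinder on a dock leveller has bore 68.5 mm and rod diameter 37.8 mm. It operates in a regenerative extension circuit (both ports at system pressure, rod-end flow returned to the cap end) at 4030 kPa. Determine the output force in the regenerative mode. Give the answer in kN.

With equal pressure on both faces, forces on the annular region cancel; the net push is pressure × rod cross-section.
Rod cross-section A_rod = π/4 × (37.8 mm)² = 1122 mm^2
F = P × A_rod

F ≈ 4.52 kN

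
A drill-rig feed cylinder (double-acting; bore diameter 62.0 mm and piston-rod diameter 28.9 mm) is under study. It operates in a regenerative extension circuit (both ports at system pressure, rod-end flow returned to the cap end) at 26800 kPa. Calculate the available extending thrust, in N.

With equal pressure on both faces, forces on the annular region cancel; the net push is pressure × rod cross-section.
Rod cross-section A_rod = π/4 × (28.9 mm)² = 656.0 mm^2
F = P × A_rod

F ≈ 17600 N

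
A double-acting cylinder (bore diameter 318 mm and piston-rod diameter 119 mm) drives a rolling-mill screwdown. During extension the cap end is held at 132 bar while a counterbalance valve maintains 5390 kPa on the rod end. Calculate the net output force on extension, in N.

Cap-side area A_cap = π/4 × (318 mm)² = 79420 mm^2
Rod-side annular area A_ann = π/4 × (318² − 119²) = 68300 mm^2
Net thrust = P_cap·A_cap − P_rod·A_ann = 1.048e6 N − 3.681e5 N

F ≈ 6.80e5 N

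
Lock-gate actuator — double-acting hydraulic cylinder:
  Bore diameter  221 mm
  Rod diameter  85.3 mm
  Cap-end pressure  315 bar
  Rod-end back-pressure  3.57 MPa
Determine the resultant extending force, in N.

F ≈ 1.09e6 N

Cap-side area A_cap = π/4 × (221 mm)² = 38360 mm^2
Rod-side annular area A_ann = π/4 × (221² − 85.3²) = 32650 mm^2
Net thrust = P_cap·A_cap − P_rod·A_ann = 1.208e6 N − 1.165e5 N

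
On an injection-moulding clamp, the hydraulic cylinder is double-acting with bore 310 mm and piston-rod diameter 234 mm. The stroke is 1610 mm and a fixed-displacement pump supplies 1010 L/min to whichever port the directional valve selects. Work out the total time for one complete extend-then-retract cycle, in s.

Cap-side area A_cap = π/4 × (310 mm)² = 75480 mm^2
Rod-side annular area A_ann = π/4 × (310² − 234²) = 32470 mm^2
t_ext = A_cap·L/Q = 7.219 s
t_ret = A_ann·L/Q = 3.106 s
t_cycle = t_ext + t_ret

t ≈ 10.3 s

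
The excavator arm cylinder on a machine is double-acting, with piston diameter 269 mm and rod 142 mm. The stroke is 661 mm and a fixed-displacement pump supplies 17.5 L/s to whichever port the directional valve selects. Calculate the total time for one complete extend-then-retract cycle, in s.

Cap-side area A_cap = π/4 × (269 mm)² = 56830 mm^2
Rod-side annular area A_ann = π/4 × (269² − 142²) = 41000 mm^2
t_ext = A_cap·L/Q = 2.147 s
t_ret = A_ann·L/Q = 1.548 s
t_cycle = t_ext + t_ret

t ≈ 3.70 s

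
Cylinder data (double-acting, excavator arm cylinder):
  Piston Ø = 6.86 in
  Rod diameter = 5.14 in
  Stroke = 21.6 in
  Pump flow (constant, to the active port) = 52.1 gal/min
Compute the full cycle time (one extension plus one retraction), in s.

t ≈ 5.73 s

Cap-side area A_cap = π/4 × (6.86 in)² = 36.96 in^2
Rod-side annular area A_ann = π/4 × (6.86² − 5.14²) = 16.21 in^2
t_ext = A_cap·L/Q = 3.980 s
t_ret = A_ann·L/Q = 1.746 s
t_cycle = t_ext + t_ret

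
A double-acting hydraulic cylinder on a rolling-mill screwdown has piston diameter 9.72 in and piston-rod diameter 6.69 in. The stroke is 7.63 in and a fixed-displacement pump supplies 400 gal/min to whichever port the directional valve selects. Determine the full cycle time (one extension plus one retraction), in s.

Cap-side area A_cap = π/4 × (9.72 in)² = 74.20 in^2
Rod-side annular area A_ann = π/4 × (9.72² − 6.69²) = 39.05 in^2
t_ext = A_cap·L/Q = 0.3676 s
t_ret = A_ann·L/Q = 0.1935 s
t_cycle = t_ext + t_ret

t ≈ 0.561 s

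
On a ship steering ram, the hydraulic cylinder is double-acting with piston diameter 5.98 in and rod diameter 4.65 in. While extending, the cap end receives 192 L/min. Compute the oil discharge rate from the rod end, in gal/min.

Q_out ≈ 20.1 gal/min

Cap-side area A_cap = π/4 × (5.98 in)² = 28.09 in^2
Rod-side annular area A_ann = π/4 × (5.98² − 4.65²) = 11.10 in^2
Piston speed v = Q_in/A_cap; rod-end outflow Q_out = v × A_ann = Q_in × A_ann/A_cap.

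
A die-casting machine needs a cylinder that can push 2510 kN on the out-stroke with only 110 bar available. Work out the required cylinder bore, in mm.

D ≈ 539 mm

Extension force acts on the full piston face: F = P × (π/4)D².
D = √(4F / (πP)) = √(4 × 2510 kN / (π × 110 bar))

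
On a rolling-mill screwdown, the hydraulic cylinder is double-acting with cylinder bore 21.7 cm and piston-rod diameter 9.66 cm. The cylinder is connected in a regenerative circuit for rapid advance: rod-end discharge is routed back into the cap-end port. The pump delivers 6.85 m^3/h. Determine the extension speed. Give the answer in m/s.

In regeneration the rod-end outflow joins the pump flow into the cap end, so the net volume the pump must supply per unit advance equals the rod cross-section area.
Rod cross-section A_rod = π/4 × (9.66 cm)² = 73.29 cm^2
v = Q_pump / A_rod

v ≈ 0.260 m/s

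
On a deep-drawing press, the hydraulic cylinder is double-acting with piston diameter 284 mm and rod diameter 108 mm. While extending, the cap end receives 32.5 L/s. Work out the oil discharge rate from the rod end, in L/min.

Q_out ≈ 1670 L/min

Cap-side area A_cap = π/4 × (284 mm)² = 63350 mm^2
Rod-side annular area A_ann = π/4 × (284² − 108²) = 54190 mm^2
Piston speed v = Q_in/A_cap; rod-end outflow Q_out = v × A_ann = Q_in × A_ann/A_cap.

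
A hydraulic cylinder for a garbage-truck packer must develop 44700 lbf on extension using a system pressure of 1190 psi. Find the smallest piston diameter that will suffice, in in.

Extension force acts on the full piston face: F = P × (π/4)D².
D = √(4F / (πP)) = √(4 × 44700 lbf / (π × 1190 psi))

D ≈ 6.92 in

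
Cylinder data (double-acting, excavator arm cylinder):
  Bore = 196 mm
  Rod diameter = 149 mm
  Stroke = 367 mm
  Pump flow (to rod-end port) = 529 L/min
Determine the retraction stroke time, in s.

Rod-side annular area A_ann = π/4 × (196² − 149²) = 12740 mm^2
Swept volume V = A × L; t = V / Q = A·L / Q

t ≈ 0.530 s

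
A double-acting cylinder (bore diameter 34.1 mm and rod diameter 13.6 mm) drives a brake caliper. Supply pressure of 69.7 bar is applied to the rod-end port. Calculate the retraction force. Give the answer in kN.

Rod-side annular area A_ann = π/4 × (34.1² − 13.6²) = 768.0 mm^2
On retraction the pressure acts on the annular area (bore minus rod).
F = P × A_ann

F ≈ 5.35 kN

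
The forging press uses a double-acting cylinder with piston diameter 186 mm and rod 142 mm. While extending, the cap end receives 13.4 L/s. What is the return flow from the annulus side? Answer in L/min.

Cap-side area A_cap = π/4 × (186 mm)² = 27170 mm^2
Rod-side annular area A_ann = π/4 × (186² − 142²) = 11330 mm^2
Piston speed v = Q_in/A_cap; rod-end outflow Q_out = v × A_ann = Q_in × A_ann/A_cap.

Q_out ≈ 335 L/min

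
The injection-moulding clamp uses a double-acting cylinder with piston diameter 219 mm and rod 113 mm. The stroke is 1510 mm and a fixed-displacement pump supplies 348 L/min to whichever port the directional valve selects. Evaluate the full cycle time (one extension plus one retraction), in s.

t ≈ 17.0 s

Cap-side area A_cap = π/4 × (219 mm)² = 37670 mm^2
Rod-side annular area A_ann = π/4 × (219² − 113²) = 27640 mm^2
t_ext = A_cap·L/Q = 9.807 s
t_ret = A_ann·L/Q = 7.196 s
t_cycle = t_ext + t_ret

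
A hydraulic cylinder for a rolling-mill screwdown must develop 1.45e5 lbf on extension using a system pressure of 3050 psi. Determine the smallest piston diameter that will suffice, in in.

D ≈ 7.78 in

Extension force acts on the full piston face: F = P × (π/4)D².
D = √(4F / (πP)) = √(4 × 1.45e5 lbf / (π × 3050 psi))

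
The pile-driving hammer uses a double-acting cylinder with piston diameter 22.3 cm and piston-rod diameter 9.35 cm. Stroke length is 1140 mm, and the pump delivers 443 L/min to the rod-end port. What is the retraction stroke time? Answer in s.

t ≈ 4.97 s

Rod-side annular area A_ann = π/4 × (22.3² − 9.35²) = 321.9 cm^2
Swept volume V = A × L; t = V / Q = A·L / Q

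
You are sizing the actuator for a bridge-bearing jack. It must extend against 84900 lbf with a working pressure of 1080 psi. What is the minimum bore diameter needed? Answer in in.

Extension force acts on the full piston face: F = P × (π/4)D².
D = √(4F / (πP)) = √(4 × 84900 lbf / (π × 1080 psi))

D ≈ 10.0 in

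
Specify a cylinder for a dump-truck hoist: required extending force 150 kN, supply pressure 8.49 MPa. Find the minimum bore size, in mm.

Extension force acts on the full piston face: F = P × (π/4)D².
D = √(4F / (πP)) = √(4 × 150 kN / (π × 8.49 MPa))

D ≈ 150 mm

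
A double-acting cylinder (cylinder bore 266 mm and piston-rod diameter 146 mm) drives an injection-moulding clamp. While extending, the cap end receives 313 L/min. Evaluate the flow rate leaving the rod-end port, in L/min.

Q_out ≈ 219 L/min

Cap-side area A_cap = π/4 × (266 mm)² = 55570 mm^2
Rod-side annular area A_ann = π/4 × (266² − 146²) = 38830 mm^2
Piston speed v = Q_in/A_cap; rod-end outflow Q_out = v × A_ann = Q_in × A_ann/A_cap.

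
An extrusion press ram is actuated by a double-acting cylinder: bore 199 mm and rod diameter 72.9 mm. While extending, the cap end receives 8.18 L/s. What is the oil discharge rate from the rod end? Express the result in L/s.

Cap-side area A_cap = π/4 × (199 mm)² = 31100 mm^2
Rod-side annular area A_ann = π/4 × (199² − 72.9²) = 26930 mm^2
Piston speed v = Q_in/A_cap; rod-end outflow Q_out = v × A_ann = Q_in × A_ann/A_cap.

Q_out ≈ 7.08 L/s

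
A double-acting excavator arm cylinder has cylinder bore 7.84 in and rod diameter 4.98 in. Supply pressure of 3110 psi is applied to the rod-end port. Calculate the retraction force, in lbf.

F ≈ 89600 lbf

Rod-side annular area A_ann = π/4 × (7.84² − 4.98²) = 28.80 in^2
On retraction the pressure acts on the annular area (bore minus rod).
F = P × A_ann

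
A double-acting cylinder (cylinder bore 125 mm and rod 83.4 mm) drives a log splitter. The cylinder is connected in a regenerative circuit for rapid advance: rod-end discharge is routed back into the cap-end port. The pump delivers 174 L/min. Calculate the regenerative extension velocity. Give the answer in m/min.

v ≈ 31.9 m/min

In regeneration the rod-end outflow joins the pump flow into the cap end, so the net volume the pump must supply per unit advance equals the rod cross-section area.
Rod cross-section A_rod = π/4 × (83.4 mm)² = 5463 mm^2
v = Q_pump / A_rod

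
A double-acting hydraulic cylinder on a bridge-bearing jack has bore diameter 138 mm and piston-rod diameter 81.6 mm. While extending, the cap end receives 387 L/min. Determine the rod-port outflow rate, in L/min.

Q_out ≈ 252 L/min

Cap-side area A_cap = π/4 × (138 mm)² = 14960 mm^2
Rod-side annular area A_ann = π/4 × (138² − 81.6²) = 9728 mm^2
Piston speed v = Q_in/A_cap; rod-end outflow Q_out = v × A_ann = Q_in × A_ann/A_cap.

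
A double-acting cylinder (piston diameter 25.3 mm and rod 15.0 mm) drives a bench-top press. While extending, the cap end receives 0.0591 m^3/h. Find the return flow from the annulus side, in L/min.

Q_out ≈ 0.639 L/min

Cap-side area A_cap = π/4 × (25.3 mm)² = 502.7 mm^2
Rod-side annular area A_ann = π/4 × (25.3² − 15.0²) = 326.0 mm^2
Piston speed v = Q_in/A_cap; rod-end outflow Q_out = v × A_ann = Q_in × A_ann/A_cap.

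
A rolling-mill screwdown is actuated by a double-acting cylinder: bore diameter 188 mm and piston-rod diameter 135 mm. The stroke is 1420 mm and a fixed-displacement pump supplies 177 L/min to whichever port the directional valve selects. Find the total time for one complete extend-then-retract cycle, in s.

t ≈ 19.8 s

Cap-side area A_cap = π/4 × (188 mm)² = 27760 mm^2
Rod-side annular area A_ann = π/4 × (188² − 135²) = 13450 mm^2
t_ext = A_cap·L/Q = 13.36 s
t_ret = A_ann·L/Q = 6.472 s
t_cycle = t_ext + t_ret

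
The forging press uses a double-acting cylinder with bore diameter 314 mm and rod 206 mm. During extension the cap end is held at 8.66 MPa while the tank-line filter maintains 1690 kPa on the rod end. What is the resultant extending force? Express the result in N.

F ≈ 5.96e5 N

Cap-side area A_cap = π/4 × (314 mm)² = 77440 mm^2
Rod-side annular area A_ann = π/4 × (314² − 206²) = 44110 mm^2
Net thrust = P_cap·A_cap − P_rod·A_ann = 6.706e5 N − 74540 N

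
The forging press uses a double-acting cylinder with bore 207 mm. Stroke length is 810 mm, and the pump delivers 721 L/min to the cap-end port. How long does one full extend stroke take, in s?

t ≈ 2.27 s

Cap-side area A_cap = π/4 × (207 mm)² = 33650 mm^2
Swept volume V = A × L; t = V / Q = A·L / Q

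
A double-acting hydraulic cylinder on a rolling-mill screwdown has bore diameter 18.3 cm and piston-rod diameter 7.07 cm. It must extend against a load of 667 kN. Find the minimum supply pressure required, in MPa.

Cap-side area A_cap = π/4 × (18.3 cm)² = 263.0 cm^2
P = F / A = 667 kN / A

P ≈ 25.4 MPa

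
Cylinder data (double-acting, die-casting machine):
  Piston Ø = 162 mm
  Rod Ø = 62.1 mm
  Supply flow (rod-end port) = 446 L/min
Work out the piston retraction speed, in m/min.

Rod-side annular area A_ann = π/4 × (162² − 62.1²) = 17580 mm^2
Flow into the rod-end port fills the annular volume.
v = Q / A

v ≈ 25.4 m/min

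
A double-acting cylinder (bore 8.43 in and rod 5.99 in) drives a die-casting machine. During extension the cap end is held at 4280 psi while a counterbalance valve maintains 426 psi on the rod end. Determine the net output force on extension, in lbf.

Cap-side area A_cap = π/4 × (8.43 in)² = 55.81 in^2
Rod-side annular area A_ann = π/4 × (8.43² − 5.99²) = 27.63 in^2
Net thrust = P_cap·A_cap − P_rod·A_ann = 2.389e5 lbf − 11770 lbf

F ≈ 2.27e5 lbf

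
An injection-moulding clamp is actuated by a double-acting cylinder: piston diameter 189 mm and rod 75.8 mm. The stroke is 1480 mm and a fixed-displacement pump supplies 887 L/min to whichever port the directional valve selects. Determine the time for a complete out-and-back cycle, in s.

Cap-side area A_cap = π/4 × (189 mm)² = 28060 mm^2
Rod-side annular area A_ann = π/4 × (189² − 75.8²) = 23540 mm^2
t_ext = A_cap·L/Q = 2.809 s
t_ret = A_ann·L/Q = 2.357 s
t_cycle = t_ext + t_ret

t ≈ 5.17 s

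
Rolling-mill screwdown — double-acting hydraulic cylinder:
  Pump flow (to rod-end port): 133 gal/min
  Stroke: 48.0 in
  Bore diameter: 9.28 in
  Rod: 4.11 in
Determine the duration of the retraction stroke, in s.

Rod-side annular area A_ann = π/4 × (9.28² − 4.11²) = 54.37 in^2
Swept volume V = A × L; t = V / Q = A·L / Q

t ≈ 5.10 s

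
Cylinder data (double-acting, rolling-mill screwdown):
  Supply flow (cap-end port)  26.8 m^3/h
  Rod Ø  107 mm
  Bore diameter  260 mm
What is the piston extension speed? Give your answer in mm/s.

v ≈ 140 mm/s

Cap-side area A_cap = π/4 × (260 mm)² = 53090 mm^2
v = Q / A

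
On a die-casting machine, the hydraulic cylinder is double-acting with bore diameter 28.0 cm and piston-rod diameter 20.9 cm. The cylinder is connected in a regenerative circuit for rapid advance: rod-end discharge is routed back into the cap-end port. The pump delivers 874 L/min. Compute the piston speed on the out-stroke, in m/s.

v ≈ 0.425 m/s

In regeneration the rod-end outflow joins the pump flow into the cap end, so the net volume the pump must supply per unit advance equals the rod cross-section area.
Rod cross-section A_rod = π/4 × (20.9 cm)² = 343.1 cm^2
v = Q_pump / A_rod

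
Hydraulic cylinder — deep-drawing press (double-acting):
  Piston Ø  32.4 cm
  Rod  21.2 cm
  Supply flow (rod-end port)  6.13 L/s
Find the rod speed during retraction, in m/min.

Rod-side annular area A_ann = π/4 × (32.4² − 21.2²) = 471.5 cm^2
Flow into the rod-end port fills the annular volume.
v = Q / A

v ≈ 7.80 m/min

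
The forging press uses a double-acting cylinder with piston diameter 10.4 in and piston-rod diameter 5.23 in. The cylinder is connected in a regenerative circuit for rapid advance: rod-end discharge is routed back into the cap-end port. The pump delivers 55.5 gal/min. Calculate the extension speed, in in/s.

v ≈ 9.95 in/s

In regeneration the rod-end outflow joins the pump flow into the cap end, so the net volume the pump must supply per unit advance equals the rod cross-section area.
Rod cross-section A_rod = π/4 × (5.23 in)² = 21.48 in^2
v = Q_pump / A_rod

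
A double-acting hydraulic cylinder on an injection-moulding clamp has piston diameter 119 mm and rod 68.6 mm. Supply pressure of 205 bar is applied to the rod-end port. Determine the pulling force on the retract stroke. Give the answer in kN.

Rod-side annular area A_ann = π/4 × (119² − 68.6²) = 7426 mm^2
On retraction the pressure acts on the annular area (bore minus rod).
F = P × A_ann

F ≈ 152 kN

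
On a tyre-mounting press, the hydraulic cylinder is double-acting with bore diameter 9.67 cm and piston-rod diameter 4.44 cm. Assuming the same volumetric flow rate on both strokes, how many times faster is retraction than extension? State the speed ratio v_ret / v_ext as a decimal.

Cap-side area A_cap = π/4 × (9.67 cm)² = 73.44 cm^2
Rod-side annular area A_ann = π/4 × (9.67² − 4.44²) = 57.96 cm^2
For equal Q, v ∝ 1/A, so v_ret/v_ext = A_cap/A_ann.

v_ret/v_ext ≈ 1.27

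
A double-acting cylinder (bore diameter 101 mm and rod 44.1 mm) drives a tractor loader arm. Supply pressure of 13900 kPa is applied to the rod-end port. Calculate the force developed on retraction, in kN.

Rod-side annular area A_ann = π/4 × (101² − 44.1²) = 6484 mm^2
On retraction the pressure acts on the annular area (bore minus rod).
F = P × A_ann

F ≈ 90.1 kN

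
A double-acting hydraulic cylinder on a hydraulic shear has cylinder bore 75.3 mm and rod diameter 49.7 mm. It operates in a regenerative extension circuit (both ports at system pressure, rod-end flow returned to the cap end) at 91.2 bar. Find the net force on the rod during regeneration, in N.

F ≈ 17700 N

With equal pressure on both faces, forces on the annular region cancel; the net push is pressure × rod cross-section.
Rod cross-section A_rod = π/4 × (49.7 mm)² = 1940 mm^2
F = P × A_rod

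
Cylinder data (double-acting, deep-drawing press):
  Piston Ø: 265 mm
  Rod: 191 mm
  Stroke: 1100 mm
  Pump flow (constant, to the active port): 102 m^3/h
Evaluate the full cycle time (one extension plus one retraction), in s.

Cap-side area A_cap = π/4 × (265 mm)² = 55150 mm^2
Rod-side annular area A_ann = π/4 × (265² − 191²) = 26500 mm^2
t_ext = A_cap·L/Q = 2.141 s
t_ret = A_ann·L/Q = 1.029 s
t_cycle = t_ext + t_ret

t ≈ 3.17 s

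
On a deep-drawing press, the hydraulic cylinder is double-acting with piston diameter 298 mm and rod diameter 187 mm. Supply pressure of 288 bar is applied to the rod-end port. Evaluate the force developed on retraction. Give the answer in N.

F ≈ 1.22e6 N

Rod-side annular area A_ann = π/4 × (298² − 187²) = 42280 mm^2
On retraction the pressure acts on the annular area (bore minus rod).
F = P × A_ann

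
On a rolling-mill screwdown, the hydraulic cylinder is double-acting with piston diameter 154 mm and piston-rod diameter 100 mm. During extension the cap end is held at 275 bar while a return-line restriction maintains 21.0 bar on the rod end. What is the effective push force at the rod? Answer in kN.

F ≈ 490 kN

Cap-side area A_cap = π/4 × (154 mm)² = 18630 mm^2
Rod-side annular area A_ann = π/4 × (154² − 100²) = 10770 mm^2
Net thrust = P_cap·A_cap − P_rod·A_ann = 512.2 kN − 22.62 kN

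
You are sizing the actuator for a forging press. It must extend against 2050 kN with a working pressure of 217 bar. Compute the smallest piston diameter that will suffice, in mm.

Extension force acts on the full piston face: F = P × (π/4)D².
D = √(4F / (πP)) = √(4 × 2050 kN / (π × 217 bar))

D ≈ 347 mm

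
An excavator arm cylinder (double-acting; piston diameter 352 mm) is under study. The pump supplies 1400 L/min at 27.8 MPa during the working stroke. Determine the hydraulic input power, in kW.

W ≈ 649 kW

Hydraulic power = P × Q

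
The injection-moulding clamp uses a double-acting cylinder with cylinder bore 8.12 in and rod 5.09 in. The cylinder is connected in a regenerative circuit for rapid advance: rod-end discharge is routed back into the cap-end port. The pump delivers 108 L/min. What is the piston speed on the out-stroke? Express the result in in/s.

In regeneration the rod-end outflow joins the pump flow into the cap end, so the net volume the pump must supply per unit advance equals the rod cross-section area.
Rod cross-section A_rod = π/4 × (5.09 in)² = 20.35 in^2
v = Q_pump / A_rod

v ≈ 5.40 in/s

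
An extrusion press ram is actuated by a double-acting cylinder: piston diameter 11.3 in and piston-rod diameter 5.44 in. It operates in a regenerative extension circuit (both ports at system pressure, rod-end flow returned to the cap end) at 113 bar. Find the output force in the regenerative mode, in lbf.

F ≈ 38100 lbf

With equal pressure on both faces, forces on the annular region cancel; the net push is pressure × rod cross-section.
Rod cross-section A_rod = π/4 × (5.44 in)² = 23.24 in^2
F = P × A_rod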